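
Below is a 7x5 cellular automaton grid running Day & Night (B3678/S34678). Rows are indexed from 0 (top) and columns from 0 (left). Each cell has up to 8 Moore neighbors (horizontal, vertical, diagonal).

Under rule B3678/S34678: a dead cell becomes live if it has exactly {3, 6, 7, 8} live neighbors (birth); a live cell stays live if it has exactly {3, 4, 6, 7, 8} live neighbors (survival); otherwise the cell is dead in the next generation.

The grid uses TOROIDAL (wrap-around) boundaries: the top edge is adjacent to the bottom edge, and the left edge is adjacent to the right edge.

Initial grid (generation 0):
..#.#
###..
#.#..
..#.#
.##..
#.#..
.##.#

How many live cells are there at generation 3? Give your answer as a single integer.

Simulating step by step:
Generation 0 (given above): 16 live cells
Generation 1: 19 live cells
.##..
#.#.#
###.#
#.#..
###..
###..
.##..
Generation 2: 19 live cells
..#..
.##.#
.##.#
.##..
#####
##.#.
.#.#.
Generation 3: 18 live cells
#.#..
.##..
.....
####.
.####
..###
##..#
Population at generation 3: 18

Answer: 18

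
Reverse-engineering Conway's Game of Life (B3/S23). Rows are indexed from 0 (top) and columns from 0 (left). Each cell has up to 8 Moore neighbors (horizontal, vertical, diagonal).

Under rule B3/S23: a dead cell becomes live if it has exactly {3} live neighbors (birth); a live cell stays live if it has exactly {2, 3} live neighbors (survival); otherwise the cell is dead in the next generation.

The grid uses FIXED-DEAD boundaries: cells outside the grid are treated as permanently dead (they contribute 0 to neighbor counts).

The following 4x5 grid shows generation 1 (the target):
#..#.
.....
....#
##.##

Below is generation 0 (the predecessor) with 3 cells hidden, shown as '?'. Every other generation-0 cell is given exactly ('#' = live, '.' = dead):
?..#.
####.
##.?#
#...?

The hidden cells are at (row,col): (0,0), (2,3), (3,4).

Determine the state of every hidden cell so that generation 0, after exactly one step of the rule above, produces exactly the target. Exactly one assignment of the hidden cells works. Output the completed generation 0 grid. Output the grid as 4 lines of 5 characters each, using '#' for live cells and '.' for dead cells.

Hidden generation-0 cells (in order): (0,0), (2,3), (3,4).
A hidden cell only influences target cells in its own 3x3 neighborhood. Try each of the 2^3 = 8 assignments, step the completed generation 0 forward once under B3/S23, and compare with the target:
  (0,0)=. (2,3)=. (3,4)=. -> step gives (0,0)='.' but target has '#' -> reject
  (0,0)=. (2,3)=. (3,4)=# -> step gives (0,0)='.' but target has '#' -> reject
  (0,0)=. (2,3)=# (3,4)=. -> step gives (0,0)='.' but target has '#' -> reject
  (0,0)=. (2,3)=# (3,4)=# -> step gives (0,0)='.' but target has '#' -> reject
  (0,0)=# (2,3)=. (3,4)=. -> step gives (1,3)='#' but target has '.' -> reject
  (0,0)=# (2,3)=. (3,4)=# -> step gives (1,3)='#' but target has '.' -> reject
  (0,0)=# (2,3)=# (3,4)=. -> step gives (2,3)='#' but target has '.' -> reject
  (0,0)=# (2,3)=# (3,4)=# -> step reproduces the target at every cell -> ACCEPT
Unique solution: (0,0)=live, (2,3)=live, (3,4)=live.
Check: live-neighbor counts of every cell in the completed generation 0:
24422
45544
45543
23232
Applying B3/S23 to generation 0 with these counts gives:
#..#.
.....
....#
##.##
which matches the target exactly.

Answer: #..#.
####.
##.##
#...#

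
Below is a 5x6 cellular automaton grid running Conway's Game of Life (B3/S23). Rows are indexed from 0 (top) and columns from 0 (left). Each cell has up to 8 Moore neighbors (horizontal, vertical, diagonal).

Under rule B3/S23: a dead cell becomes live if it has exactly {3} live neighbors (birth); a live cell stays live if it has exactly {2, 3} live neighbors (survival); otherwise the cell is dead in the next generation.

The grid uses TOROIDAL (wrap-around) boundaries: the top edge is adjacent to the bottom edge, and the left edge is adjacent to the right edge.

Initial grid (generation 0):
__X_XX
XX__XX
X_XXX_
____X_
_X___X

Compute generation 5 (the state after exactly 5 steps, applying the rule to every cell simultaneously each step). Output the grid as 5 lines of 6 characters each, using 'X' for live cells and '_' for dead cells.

Answer: _XX___
XX___X
XX__XX
X___XX
_XX_X_

Derivation:
Simulating step by step:
Generation 0 (given above): 14 live cells
Generation 1: 11 live cells
__XX__
______
X_X___
XXX_X_
X__X_X
Generation 2: 14 live cells
__XXX_
_XXX__
X_XX_X
__X_X_
X____X
Generation 3: 12 live cells
X___XX
X____X
X____X
__X_X_
_XX__X
Generation 4: 10 live cells
____X_
_X____
XX__X_
__XXX_
_XX___
Generation 5: 15 live cells
(generation 5 grid is the final answer)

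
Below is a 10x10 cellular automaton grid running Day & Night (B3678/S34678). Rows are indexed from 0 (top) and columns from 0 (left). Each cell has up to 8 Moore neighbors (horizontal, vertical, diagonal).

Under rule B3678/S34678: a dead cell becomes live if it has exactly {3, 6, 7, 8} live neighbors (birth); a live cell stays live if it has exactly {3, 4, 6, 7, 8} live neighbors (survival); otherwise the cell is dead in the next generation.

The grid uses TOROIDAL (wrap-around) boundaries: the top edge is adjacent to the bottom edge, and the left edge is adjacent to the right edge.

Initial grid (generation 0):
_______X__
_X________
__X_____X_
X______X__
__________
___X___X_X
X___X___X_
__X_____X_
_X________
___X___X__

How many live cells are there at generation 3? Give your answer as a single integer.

Simulating step by step:
Generation 0 (given above): 17 live cells
Generation 1: 9 live cells
__________
__________
_X________
__________
________X_
________X_
___X___XX_
_X_______X
__X_______
__________
Generation 2: 6 live cells
__________
__________
__________
__________
__________
________XX
________XX
__X_____X_
__________
__________
Generation 3: 6 live cells
__________
__________
__________
__________
__________
________XX
_______XXX
_________X
__________
__________
Population at generation 3: 6

Answer: 6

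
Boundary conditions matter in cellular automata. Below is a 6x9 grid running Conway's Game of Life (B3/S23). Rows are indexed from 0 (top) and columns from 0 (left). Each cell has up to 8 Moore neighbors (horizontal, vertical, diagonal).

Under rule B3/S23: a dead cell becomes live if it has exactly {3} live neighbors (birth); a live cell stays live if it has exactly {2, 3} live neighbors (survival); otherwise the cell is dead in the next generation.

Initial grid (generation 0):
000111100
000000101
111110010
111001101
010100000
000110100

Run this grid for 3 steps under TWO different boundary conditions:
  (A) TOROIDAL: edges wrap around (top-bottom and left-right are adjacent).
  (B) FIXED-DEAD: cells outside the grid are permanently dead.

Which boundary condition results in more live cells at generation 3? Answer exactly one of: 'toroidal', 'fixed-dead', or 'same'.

Under TOROIDAL boundary, generation 3:
001000011
010100001
010000101
000110000
001111110
000001110
Population = 20

Under FIXED-DEAD boundary, generation 3:
000001110
000010110
010011000
110100000
000000000
010110000
Population = 15

Comparison: toroidal=20, fixed-dead=15 -> toroidal

Answer: toroidal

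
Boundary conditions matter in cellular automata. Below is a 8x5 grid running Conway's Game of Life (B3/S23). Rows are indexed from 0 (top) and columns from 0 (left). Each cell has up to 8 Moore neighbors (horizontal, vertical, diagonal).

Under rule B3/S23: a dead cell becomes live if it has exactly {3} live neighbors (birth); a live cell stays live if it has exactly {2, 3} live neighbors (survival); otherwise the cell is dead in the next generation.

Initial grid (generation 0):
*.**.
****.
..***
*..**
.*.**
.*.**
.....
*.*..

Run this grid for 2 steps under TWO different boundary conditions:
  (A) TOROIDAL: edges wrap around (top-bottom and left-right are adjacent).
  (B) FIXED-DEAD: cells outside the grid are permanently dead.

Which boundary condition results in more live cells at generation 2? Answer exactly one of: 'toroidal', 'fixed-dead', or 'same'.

Under TOROIDAL boundary, generation 2:
**.*.
.....
.....
.....
*.*..
.....
.*...
.....
Population = 6

Under FIXED-DEAD boundary, generation 2:
.....
**...
**...
.*...
***..
*..**
..***
..*..
Population = 15

Comparison: toroidal=6, fixed-dead=15 -> fixed-dead

Answer: fixed-dead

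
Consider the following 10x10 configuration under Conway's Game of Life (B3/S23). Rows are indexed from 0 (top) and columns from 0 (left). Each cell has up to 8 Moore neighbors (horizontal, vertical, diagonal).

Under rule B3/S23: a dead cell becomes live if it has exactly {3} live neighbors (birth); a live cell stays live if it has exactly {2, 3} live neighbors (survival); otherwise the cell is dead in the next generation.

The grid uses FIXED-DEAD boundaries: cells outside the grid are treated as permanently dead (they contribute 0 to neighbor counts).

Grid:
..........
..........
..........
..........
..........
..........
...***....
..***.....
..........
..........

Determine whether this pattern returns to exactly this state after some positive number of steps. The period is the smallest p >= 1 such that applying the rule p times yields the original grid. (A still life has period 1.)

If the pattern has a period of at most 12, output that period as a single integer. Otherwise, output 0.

Answer: 2

Derivation:
Simulating and comparing each generation to the original:
Gen 0 (original, given above): 6 live cells
Gen 1: 6 live cells, differs from original
Gen 2: 6 live cells, MATCHES original -> period = 2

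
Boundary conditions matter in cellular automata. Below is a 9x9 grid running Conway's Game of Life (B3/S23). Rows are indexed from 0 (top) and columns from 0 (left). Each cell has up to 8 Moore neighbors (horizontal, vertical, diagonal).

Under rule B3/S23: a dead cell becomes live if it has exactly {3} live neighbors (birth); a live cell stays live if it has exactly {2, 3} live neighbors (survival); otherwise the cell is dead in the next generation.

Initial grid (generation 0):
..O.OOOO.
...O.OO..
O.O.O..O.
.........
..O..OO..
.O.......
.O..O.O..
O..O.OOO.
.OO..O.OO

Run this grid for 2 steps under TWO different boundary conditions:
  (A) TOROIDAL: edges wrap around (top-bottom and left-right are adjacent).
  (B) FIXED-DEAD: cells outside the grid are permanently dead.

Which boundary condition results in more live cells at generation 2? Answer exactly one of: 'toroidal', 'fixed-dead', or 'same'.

Answer: same

Derivation:
Under TOROIDAL boundary, generation 2:
...O....O
.O..OO.O.
OO.O..OO.
..OO..O..
.O...OO..
O.OO.OOO.
O....OOOO
...O.....
...O....O
Population = 31

Under FIXED-DEAD boundary, generation 2:
..OO.....
..O...O..
.O.O..O..
..OO..O..
.O...OO..
O.OO.OOO.
O....OOO.
O.......O
.OOOO..OO
Population = 31

Comparison: toroidal=31, fixed-dead=31 -> same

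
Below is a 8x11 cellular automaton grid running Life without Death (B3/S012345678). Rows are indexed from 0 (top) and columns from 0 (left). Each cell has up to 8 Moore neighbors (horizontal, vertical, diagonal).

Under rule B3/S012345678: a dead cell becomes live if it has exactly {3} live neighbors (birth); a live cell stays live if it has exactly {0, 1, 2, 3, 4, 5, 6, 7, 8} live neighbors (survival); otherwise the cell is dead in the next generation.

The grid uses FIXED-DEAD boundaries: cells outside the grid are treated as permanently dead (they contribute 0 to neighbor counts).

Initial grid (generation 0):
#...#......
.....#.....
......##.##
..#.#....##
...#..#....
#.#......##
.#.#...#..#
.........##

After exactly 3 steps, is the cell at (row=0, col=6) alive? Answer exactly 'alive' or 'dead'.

Simulating step by step:
Generation 0 (given above): 23 live cells
Generation 1: 37 live cells
#...#......
.....##....
.....######
..#########
.###..#....
####.....##
.###...##.#
.........##
Generation 2: 50 live cells
#...##.....
....###.##.
...#.######
.##########
####..#....
#####..####
####...##.#
..#.....###
Generation 3: 58 live cells
#...###....
...####.###
...#.######
###########
####..#....
#####.#####
#####..##.#
..##...####

Cell (0,6) at generation 3: 1 -> alive

Answer: alive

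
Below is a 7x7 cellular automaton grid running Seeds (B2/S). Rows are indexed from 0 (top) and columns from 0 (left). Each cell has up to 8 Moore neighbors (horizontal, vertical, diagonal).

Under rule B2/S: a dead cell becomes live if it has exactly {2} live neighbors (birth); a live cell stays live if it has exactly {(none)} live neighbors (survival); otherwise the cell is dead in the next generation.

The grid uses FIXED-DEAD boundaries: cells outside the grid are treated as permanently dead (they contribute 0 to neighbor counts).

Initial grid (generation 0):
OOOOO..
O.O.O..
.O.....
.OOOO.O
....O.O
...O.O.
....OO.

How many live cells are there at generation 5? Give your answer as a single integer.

Answer: 10

Derivation:
Simulating step by step:
Generation 0 (given above): 20 live cells
Generation 1: 6 live cells
.....O.
.....O.
.......
O......
.O.....
.......
...O..O
Generation 2: 7 live cells
....O.O
....O.O
.......
.O.....
O......
..O....
.......
Generation 3: 6 live cells
...O...
...O...
.....O.
O......
..O....
.O.....
.......
Generation 4: 7 live cells
..O.O..
..O....
....O..
.O.....
O......
..O....
.......
Generation 5: 10 live cells
.O.....
.O..OO.
.OOO...
O......
..O....
.O.....
.......
Population at generation 5: 10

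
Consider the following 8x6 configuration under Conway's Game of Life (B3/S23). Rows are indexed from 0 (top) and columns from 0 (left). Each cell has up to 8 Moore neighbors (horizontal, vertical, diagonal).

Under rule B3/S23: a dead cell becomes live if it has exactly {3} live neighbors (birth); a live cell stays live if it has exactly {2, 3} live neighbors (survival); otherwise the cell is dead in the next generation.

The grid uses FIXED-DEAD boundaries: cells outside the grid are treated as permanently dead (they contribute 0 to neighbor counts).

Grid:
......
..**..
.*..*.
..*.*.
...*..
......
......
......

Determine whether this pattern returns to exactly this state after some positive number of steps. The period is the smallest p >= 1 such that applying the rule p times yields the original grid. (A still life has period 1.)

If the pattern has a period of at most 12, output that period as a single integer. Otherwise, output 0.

Simulating and comparing each generation to the original:
Gen 0 (original, given above): 7 live cells
Gen 1: 7 live cells, MATCHES original -> period = 1

Answer: 1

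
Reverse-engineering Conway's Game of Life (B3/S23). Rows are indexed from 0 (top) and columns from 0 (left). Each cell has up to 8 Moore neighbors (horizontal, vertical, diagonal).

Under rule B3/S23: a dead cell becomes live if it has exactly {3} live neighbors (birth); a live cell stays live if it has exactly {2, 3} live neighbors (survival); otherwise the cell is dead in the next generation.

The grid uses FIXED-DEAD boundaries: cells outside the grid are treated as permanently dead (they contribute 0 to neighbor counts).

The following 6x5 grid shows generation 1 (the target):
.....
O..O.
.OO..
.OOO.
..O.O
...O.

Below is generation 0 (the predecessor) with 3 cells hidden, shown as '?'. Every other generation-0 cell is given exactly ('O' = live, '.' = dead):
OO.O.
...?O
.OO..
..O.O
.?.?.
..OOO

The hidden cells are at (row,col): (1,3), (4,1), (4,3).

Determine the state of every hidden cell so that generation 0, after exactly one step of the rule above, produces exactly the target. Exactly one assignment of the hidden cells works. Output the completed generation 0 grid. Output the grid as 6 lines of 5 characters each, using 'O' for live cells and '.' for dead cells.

Hidden generation-0 cells (in order): (1,3), (4,1), (4,3).
A hidden cell only influences target cells in its own 3x3 neighborhood. Try each of the 2^3 = 8 assignments, step the completed generation 0 forward once under B3/S23, and compare with the target:
  (1,3)=. (4,1)=. (4,3)=. -> step reproduces the target at every cell -> ACCEPT
  (1,3)=. (4,1)=. (4,3)=O -> step gives (3,3)='.' but target has 'O' -> reject
  (1,3)=. (4,1)=O (4,3)=. -> step gives (3,1)='.' but target has 'O' -> reject
  (1,3)=. (4,1)=O (4,3)=O -> step gives (3,1)='.' but target has 'O' -> reject
  (1,3)=O (4,1)=. (4,3)=. -> step gives (0,2)='O' but target has '.' -> reject
  (1,3)=O (4,1)=. (4,3)=O -> step gives (0,2)='O' but target has '.' -> reject
  (1,3)=O (4,1)=O (4,3)=. -> step gives (0,2)='O' but target has '.' -> reject
  (1,3)=O (4,1)=O (4,3)=O -> step gives (0,2)='O' but target has '.' -> reject
Unique solution: (1,3)=dead, (4,1)=dead, (4,3)=dead.
Check: live-neighbor counts of every cell in the completed generation 0:
11212
34431
12242
13230
02353
01121
Applying B3/S23 to generation 0 with these counts gives:
.....
O..O.
.OO..
.OOO.
..O.O
...O.
which matches the target exactly.

Answer: OO.O.
....O
.OO..
..O.O
.....
..OOO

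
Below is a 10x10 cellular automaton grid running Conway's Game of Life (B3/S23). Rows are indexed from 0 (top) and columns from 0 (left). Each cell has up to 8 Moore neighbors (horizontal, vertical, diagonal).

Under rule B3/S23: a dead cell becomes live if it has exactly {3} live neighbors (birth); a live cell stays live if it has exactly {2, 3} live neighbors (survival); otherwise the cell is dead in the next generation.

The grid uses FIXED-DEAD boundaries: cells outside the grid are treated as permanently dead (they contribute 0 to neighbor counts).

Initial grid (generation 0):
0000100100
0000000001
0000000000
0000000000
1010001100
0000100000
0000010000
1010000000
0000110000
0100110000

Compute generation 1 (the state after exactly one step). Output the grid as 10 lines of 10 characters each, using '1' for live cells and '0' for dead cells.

Simulating step by step:
Generation 0 (given above): 16 live cells
Generation 1: 10 live cells
(generation 1 grid is the final answer)

Answer: 0000000000
0000000000
0000000000
0000000000
0000000000
0000011000
0000000000
0000110000
0101110000
0000110000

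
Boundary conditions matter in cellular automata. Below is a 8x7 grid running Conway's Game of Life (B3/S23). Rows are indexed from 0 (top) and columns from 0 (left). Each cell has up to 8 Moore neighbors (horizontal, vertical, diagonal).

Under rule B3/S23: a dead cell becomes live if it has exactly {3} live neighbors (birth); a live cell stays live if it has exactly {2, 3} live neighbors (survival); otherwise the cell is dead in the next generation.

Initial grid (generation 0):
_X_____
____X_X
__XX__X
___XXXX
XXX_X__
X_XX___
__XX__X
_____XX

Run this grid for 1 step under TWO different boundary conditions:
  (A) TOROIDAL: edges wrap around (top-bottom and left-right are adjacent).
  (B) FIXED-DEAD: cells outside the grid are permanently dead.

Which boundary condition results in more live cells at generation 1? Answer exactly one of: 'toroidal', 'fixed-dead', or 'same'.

Answer: toroidal

Derivation:
Under TOROIDAL boundary, generation 1:
X_____X
X_XX_X_
X_X___X
______X
X______
X___X_X
XXXXXXX
X_X__XX
Population = 25

Under FIXED-DEAD boundary, generation 1:
_______
__XX_X_
__X___X
______X
X______
X___X__
_XXXXXX
_____XX
Population = 17

Comparison: toroidal=25, fixed-dead=17 -> toroidal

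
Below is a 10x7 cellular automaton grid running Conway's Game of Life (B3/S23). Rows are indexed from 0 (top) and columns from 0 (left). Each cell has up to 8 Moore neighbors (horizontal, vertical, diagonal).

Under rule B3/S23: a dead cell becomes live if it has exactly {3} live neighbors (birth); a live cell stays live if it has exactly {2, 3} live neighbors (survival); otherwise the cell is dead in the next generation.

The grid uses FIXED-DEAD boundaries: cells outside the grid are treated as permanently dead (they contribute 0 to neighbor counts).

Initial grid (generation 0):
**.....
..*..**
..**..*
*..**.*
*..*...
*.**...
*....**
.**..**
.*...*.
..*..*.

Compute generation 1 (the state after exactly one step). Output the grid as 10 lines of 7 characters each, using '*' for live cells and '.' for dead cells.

Answer: .*.....
..**.**
.**...*
.*..**.
*......
*.***..
*..****
***.*..
.*..**.
.......

Derivation:
Simulating step by step:
Generation 0 (given above): 28 live cells
Generation 1: 28 live cells
(generation 1 grid is the final answer)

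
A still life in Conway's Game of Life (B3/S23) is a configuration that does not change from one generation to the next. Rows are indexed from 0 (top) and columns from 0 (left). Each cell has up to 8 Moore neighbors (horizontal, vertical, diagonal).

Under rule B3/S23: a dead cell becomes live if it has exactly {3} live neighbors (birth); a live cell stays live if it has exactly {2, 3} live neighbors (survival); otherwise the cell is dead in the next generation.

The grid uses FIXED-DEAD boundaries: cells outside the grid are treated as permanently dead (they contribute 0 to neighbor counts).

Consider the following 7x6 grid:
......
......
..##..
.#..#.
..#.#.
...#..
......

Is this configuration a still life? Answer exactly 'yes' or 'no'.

Compute generation 1 and compare to generation 0 (given above):
Generation 1:
......
......
..##..
.#..#.
..#.#.
...#..
......
The grids are IDENTICAL -> still life.

Answer: yes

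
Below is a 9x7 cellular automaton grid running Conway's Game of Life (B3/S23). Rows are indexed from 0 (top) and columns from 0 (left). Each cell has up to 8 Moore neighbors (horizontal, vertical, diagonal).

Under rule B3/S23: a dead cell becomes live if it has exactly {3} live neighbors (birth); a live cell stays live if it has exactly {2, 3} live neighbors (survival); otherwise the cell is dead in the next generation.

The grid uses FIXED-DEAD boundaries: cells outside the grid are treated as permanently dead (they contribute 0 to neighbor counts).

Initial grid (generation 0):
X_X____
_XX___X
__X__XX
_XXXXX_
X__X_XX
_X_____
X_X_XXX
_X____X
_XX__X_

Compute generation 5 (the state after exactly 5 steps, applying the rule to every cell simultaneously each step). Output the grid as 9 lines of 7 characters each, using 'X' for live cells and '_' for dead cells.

Simulating step by step:
Generation 0 (given above): 28 live cells
Generation 1: 25 live cells
__X____
__XX_XX
______X
_X_____
X__X_XX
XXXX___
X_X__XX
X__XX_X
_XX____
Generation 2: 26 live cells
__XX___
__XX_XX
__X__XX
_____XX
X__XX__
X__X___
X____XX
X__XX_X
_XXX___
Generation 3: 30 live cells
__XXX__
_X___XX
__XX___
___X__X
___XXX_
XX_X_X_
XX_X_XX
X__XX_X
_XXXX__
Generation 4: 26 live cells
__XXXX_
_X___X_
__XXXXX
_____X_
___X_XX
XX_X___
___X__X
X_____X
_XX_XX_
Generation 5: 25 live cells
(generation 5 grid is the final answer)

Answer: __XXXX_
_X_____
__XX__X
__X____
__X__XX
___X_XX
XXX____
_XXXX_X
_X___X_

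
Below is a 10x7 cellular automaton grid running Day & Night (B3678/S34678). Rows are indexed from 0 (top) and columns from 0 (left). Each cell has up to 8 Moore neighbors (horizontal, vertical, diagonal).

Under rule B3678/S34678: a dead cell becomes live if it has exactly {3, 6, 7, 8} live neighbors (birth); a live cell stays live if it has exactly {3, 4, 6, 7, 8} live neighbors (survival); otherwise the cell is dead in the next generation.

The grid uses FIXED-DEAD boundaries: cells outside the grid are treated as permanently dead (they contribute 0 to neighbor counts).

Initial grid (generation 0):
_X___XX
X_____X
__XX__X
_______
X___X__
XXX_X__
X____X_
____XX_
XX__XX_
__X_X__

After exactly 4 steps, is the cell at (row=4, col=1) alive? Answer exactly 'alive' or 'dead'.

Simulating step by step:
Generation 0 (given above): 24 live cells
Generation 1: 21 live cells
_______
_XX___X
_______
___X___
___X___
XX_X_X_
___X_X_
XX__XXX
____XX_
_X_X_X_
Generation 2: 9 live cells
_______
_______
__X____
_______
_______
_______
____XX_
___X__X
XXXX___
_______
Generation 3: 6 live cells
_______
_______
_______
_______
_______
_______
_______
_X_X_X_
__X____
_XX____
Generation 4: 3 live cells
_______
_______
_______
_______
_______
_______
_______
__X____
__XX___
_______

Cell (4,1) at generation 4: 0 -> dead

Answer: dead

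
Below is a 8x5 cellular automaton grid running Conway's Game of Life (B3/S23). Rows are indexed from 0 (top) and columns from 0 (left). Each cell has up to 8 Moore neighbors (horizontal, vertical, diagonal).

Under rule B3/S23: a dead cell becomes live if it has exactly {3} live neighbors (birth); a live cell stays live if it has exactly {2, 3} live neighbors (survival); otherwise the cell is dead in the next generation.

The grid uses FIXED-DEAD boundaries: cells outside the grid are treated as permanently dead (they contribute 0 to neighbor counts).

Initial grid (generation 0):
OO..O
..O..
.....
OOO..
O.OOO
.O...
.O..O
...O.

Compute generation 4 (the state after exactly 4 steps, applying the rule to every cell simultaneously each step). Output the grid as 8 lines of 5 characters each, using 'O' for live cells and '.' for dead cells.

Answer: .....
.....
.....
.....
.....
O....
OO...
.....

Derivation:
Simulating step by step:
Generation 0 (given above): 15 live cells
Generation 1: 11 live cells
.O...
.O...
..O..
O.O..
O..O.
OO..O
..O..
.....
Generation 2: 13 live cells
.....
.OO..
..O..
..OO.
O.OO.
OOOO.
.O...
.....
Generation 3: 8 live cells
.....
.OO..
.....
.....
O...O
O..O.
OO...
.....
Generation 4: 3 live cells
(generation 4 grid is the final answer)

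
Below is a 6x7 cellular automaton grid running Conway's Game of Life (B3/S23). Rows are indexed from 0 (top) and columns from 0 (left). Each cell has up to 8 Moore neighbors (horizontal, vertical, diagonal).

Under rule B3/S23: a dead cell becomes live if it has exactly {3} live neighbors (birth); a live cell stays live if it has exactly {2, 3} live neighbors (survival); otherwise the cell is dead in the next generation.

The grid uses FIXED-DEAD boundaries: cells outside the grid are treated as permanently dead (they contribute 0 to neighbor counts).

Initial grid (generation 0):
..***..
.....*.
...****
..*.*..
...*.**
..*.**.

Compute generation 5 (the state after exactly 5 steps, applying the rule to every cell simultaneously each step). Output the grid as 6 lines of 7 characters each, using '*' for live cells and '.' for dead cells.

Simulating step by step:
Generation 0 (given above): 16 live cells
Generation 1: 13 live cells
...**..
..*...*
...*..*
..*....
..*...*
...****
Generation 2: 15 live cells
...*...
..*.**.
..**...
..**...
..*.*.*
...****
Generation 3: 12 live cells
...**..
..*.*..
.*.....
.*..*..
..*...*
...**.*
Generation 4: 13 live cells
...**..
..*.*..
.***...
.**....
..*.*..
...*.*.
Generation 5: 9 live cells
(generation 5 grid is the final answer)

Answer: ...**..
.*..*..
.......
.......
.**.*..
...**..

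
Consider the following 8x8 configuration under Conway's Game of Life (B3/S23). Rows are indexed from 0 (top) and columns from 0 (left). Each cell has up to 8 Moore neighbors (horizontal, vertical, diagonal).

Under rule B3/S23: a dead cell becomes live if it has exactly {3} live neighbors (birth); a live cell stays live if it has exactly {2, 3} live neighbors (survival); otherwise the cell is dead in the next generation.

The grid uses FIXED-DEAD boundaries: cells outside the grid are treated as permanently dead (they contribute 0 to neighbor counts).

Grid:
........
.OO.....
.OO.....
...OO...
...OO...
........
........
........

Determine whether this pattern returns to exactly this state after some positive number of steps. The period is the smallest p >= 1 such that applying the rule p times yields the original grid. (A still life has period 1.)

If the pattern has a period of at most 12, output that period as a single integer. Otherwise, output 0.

Simulating and comparing each generation to the original:
Gen 0 (original, given above): 8 live cells
Gen 1: 6 live cells, differs from original
Gen 2: 8 live cells, MATCHES original -> period = 2

Answer: 2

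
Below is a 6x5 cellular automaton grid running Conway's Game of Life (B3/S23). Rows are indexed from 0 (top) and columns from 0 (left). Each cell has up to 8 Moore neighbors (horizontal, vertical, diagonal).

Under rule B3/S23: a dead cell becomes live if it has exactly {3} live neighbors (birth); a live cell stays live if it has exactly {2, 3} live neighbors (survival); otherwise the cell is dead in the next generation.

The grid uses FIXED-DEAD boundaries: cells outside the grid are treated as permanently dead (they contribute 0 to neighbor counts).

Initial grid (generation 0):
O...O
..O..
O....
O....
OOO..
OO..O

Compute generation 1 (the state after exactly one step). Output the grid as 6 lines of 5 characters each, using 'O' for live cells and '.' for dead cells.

Simulating step by step:
Generation 0 (given above): 11 live cells
Generation 1: 6 live cells
(generation 1 grid is the final answer)

Answer: .....
.O...
.O...
O....
..O..
O.O..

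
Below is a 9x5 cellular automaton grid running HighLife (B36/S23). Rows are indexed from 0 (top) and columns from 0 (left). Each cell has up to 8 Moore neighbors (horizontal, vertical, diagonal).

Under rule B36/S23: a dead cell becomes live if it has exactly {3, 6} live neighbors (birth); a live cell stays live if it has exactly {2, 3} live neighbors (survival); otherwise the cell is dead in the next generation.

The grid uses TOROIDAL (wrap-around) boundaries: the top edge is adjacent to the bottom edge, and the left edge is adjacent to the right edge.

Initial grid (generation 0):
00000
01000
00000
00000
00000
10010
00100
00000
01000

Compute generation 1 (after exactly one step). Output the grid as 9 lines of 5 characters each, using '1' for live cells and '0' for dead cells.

Simulating step by step:
Generation 0 (given above): 5 live cells
Generation 1: 0 live cells
(generation 1 grid is the final answer)

Answer: 00000
00000
00000
00000
00000
00000
00000
00000
00000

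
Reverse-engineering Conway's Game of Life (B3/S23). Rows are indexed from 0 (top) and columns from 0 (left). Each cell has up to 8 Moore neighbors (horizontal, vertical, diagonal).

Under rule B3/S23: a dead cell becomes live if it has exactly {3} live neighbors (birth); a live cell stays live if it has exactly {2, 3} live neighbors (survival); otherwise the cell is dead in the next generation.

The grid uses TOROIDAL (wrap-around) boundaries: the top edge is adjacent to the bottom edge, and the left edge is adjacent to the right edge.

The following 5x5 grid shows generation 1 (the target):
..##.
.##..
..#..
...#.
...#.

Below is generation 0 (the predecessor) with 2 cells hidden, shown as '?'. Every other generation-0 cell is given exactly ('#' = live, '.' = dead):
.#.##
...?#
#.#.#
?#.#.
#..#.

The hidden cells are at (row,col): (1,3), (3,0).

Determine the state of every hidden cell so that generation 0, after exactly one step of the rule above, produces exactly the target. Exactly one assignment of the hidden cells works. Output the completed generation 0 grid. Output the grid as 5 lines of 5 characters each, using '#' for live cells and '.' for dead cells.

Answer: .#.##
....#
#.#.#
##.#.
#..#.

Derivation:
Hidden generation-0 cells (in order): (1,3), (3,0).
A hidden cell only influences target cells in its own 3x3 neighborhood. Try each of the 2^2 = 4 assignments, step the completed generation 0 forward once under B3/S23, and compare with the target:
  (1,3)=. (3,0)=. -> step gives (2,0)='#' but target has '.' -> reject
  (1,3)=. (3,0)=# -> step reproduces the target at every cell -> ACCEPT
  (1,3)=# (3,0)=. -> step gives (0,2)='.' but target has '#' -> reject
  (1,3)=# (3,0)=# -> step gives (0,2)='.' but target has '#' -> reject
Unique solution: (1,3)=dead, (3,0)=live.
Check: live-neighbor counts of every cell in the completed generation 0:
41334
53354
44244
44436
44536
Applying B3/S23 to generation 0 with these counts gives:
..##.
.##..
..#..
...#.
...#.
which matches the target exactly.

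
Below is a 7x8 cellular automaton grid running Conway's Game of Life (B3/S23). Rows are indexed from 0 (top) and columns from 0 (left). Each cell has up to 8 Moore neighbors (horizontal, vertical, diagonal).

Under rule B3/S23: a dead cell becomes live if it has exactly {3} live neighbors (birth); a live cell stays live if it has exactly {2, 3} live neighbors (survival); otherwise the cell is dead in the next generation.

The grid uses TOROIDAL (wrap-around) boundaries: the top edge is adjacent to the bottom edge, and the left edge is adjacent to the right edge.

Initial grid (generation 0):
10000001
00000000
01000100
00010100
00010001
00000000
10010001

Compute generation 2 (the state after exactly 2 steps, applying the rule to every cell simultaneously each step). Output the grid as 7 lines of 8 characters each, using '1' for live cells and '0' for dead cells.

Answer: 01000000
10000001
00000000
00010100
00000001
10000001
01000010

Derivation:
Simulating step by step:
Generation 0 (given above): 11 live cells
Generation 1: 11 live cells
10000001
10000000
00001000
00100010
00001000
10000001
10000001
Generation 2: 10 live cells
(generation 2 grid is the final answer)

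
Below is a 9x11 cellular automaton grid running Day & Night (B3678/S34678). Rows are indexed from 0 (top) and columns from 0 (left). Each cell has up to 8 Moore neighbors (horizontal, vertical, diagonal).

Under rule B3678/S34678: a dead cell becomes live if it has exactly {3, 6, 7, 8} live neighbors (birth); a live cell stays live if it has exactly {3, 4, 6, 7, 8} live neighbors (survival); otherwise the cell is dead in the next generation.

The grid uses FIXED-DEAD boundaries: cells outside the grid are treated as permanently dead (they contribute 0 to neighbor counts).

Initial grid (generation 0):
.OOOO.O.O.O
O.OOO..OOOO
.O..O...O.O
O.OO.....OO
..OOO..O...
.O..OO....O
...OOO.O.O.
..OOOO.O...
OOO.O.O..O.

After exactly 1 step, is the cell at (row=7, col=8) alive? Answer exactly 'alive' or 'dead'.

Simulating step by step:
Generation 0 (given above): 48 live cells
Generation 1: 39 live cells
.OO.OO..O..
...OO..OOOO
OO.OO..OOOO
..O.....OO.
..O.OO...OO
...OOO..O..
....O...O..
..OOO......
.OO.O......

Cell (7,8) at generation 1: 0 -> dead

Answer: dead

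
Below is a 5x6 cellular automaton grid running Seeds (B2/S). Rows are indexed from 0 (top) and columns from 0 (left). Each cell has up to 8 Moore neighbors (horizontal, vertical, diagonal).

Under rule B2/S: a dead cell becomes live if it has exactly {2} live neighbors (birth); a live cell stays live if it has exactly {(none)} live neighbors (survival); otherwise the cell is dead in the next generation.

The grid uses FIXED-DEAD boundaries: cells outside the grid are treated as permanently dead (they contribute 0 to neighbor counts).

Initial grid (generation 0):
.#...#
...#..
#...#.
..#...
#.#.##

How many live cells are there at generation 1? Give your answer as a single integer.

Simulating step by step:
Generation 0 (given above): 10 live cells
Generation 1: 9 live cells
..#.#.
###..#
.##...
#.....
......
Population at generation 1: 9

Answer: 9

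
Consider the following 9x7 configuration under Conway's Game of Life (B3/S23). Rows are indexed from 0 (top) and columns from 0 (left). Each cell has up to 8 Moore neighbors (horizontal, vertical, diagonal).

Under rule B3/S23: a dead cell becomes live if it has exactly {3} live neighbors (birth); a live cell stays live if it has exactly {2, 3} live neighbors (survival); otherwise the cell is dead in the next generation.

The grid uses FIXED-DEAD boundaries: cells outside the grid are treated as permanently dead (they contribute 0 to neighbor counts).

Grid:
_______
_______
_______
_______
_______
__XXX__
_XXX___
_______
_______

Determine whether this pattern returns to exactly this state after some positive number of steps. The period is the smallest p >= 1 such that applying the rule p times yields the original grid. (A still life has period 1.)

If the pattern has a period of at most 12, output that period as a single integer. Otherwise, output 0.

Answer: 2

Derivation:
Simulating and comparing each generation to the original:
Gen 0 (original, given above): 6 live cells
Gen 1: 6 live cells, differs from original
Gen 2: 6 live cells, MATCHES original -> period = 2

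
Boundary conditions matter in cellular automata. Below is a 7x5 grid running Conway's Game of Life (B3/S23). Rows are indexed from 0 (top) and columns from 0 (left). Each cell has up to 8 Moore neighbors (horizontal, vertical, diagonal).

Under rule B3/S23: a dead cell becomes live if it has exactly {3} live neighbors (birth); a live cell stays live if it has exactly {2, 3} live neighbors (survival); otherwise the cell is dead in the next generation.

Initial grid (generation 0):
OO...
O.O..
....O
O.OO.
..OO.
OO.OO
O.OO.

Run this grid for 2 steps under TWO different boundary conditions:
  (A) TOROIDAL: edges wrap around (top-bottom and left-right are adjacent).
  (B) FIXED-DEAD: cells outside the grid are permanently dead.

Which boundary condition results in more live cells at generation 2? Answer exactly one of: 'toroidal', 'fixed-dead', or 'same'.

Answer: fixed-dead

Derivation:
Under TOROIDAL boundary, generation 2:
O..O.
.....
..O.O
OOOO.
.O...
.....
.....
Population = 9

Under FIXED-DEAD boundary, generation 2:
OO...
O....
..OO.
.OOO.
O..O.
O...O
.O.OO
Population = 15

Comparison: toroidal=9, fixed-dead=15 -> fixed-dead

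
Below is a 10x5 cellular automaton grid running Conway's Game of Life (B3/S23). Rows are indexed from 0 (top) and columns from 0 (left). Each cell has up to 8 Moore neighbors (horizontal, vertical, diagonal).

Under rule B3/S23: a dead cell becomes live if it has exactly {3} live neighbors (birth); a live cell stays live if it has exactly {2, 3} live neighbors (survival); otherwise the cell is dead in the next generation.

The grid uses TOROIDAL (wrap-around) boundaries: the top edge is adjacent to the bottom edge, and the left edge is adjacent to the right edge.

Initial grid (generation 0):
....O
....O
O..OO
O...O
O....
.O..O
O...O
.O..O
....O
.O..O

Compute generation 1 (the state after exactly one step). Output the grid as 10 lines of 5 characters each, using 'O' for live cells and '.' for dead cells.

Simulating step by step:
Generation 0 (given above): 17 live cells
Generation 1: 17 live cells
(generation 1 grid is the final answer)

Answer: ...OO
.....
...O.
.O.O.
.O...
.O..O
.O.OO
...OO
...OO
...OO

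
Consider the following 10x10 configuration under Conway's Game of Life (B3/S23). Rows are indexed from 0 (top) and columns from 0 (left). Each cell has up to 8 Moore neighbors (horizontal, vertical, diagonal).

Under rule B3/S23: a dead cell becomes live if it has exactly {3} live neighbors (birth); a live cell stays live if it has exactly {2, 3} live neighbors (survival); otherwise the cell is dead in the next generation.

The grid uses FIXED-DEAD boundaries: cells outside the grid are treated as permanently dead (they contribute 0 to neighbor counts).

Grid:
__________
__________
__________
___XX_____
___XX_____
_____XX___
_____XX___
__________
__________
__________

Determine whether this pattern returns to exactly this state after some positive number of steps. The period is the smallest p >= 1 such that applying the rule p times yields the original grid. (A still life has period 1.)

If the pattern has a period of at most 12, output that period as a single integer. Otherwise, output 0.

Simulating and comparing each generation to the original:
Gen 0 (original, given above): 8 live cells
Gen 1: 6 live cells, differs from original
Gen 2: 8 live cells, MATCHES original -> period = 2

Answer: 2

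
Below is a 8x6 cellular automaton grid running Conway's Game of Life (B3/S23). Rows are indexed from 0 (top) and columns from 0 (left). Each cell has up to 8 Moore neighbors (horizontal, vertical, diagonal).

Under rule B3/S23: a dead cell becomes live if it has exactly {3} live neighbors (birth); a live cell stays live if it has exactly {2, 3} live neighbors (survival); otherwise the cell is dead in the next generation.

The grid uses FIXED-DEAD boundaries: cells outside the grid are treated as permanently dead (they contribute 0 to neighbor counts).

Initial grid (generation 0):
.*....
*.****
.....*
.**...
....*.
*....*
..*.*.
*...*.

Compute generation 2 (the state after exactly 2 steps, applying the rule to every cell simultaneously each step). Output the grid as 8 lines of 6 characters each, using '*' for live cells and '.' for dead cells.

Answer: .*...*
.*...*
..**.*
......
....*.
...*.*
.....*
..**..

Derivation:
Simulating step by step:
Generation 0 (given above): 16 live cells
Generation 1: 19 live cells
.****.
.*****
.....*
......
.*....
...***
.*.***
...*..
Generation 2: 13 live cells
(generation 2 grid is the final answer)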